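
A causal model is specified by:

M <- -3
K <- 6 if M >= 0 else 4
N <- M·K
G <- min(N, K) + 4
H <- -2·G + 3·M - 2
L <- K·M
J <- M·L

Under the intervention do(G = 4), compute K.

4

The intervention breaks the incoming arrows to G: G <- min(N, K) + 4 no longer applies, and G = 4.
Since K is not a descendant of the intervened variable, it is unaffected.
K = 6 if M >= 0 else 4  [with M=-3]  = 4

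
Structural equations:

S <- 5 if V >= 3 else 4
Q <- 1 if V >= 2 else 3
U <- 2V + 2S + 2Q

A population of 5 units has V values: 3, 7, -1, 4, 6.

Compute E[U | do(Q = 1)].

19.2

The intervention sets Q=1 in all 5 units regardless of V. Recomputing U per unit gives 18, 26, 8, 20, 24; average 19.2.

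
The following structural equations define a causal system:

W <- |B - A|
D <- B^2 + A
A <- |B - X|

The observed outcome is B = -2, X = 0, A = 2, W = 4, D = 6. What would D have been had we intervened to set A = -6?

do(A=-6) replaces the equation A <- |B - X| with the constant A = -6.
D = B^2 + A  [with B=-2, A=-6]  = -2

-2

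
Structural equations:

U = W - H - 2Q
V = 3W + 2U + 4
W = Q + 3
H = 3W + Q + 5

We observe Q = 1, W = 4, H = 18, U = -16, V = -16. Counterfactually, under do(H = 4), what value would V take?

12

do(H=4) replaces the equation H = 3W + Q + 5 with the constant H = 4.
W = Q + 3  [with Q=1]  = 4
U = W - H - 2Q  [with W=4, H=4, Q=1]  = -2
V = 3W + 2U + 4  [with W=4, U=-2]  = 12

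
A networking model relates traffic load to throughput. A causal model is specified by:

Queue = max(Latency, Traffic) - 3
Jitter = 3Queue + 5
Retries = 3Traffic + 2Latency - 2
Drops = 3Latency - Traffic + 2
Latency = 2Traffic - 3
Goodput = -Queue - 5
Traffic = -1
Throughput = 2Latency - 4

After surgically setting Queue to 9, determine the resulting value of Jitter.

The intervention breaks the incoming arrows to Queue: Queue = max(Latency, Traffic) - 3 no longer applies, and Queue = 9.
Jitter = 3Queue + 5  [with Queue=9]  = 32

32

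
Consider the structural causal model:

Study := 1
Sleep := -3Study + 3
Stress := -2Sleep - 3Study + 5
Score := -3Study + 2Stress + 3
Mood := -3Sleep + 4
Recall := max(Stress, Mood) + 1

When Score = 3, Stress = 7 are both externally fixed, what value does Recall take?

8

The joint intervention fixes Score = 3, Stress = 7, removing each variable's own equation.
Sleep = -3Study + 3  [with Study=1]  = 0
Mood = -3Sleep + 4  [with Sleep=0]  = 4
Recall = max(Stress, Mood) + 1  [with Stress=7, Mood=4]  = 8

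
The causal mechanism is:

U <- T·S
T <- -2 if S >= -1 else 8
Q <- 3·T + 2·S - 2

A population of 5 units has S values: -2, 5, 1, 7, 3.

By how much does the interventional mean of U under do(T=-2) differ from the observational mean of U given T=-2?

do(T=-2) breaks T's dependence on S. With T=-2 fixed, U across the units is 4, -10, -2, -14, -6, mean -5.6.
Observing T=-2 restricts to units where T's equation naturally yields -2: S ∈ {5, 1, 7, 3}. In that subpopulation U = -10, -2, -14, -6, mean -8.
Difference = -5.6 − (-8) = 2.4.

2.4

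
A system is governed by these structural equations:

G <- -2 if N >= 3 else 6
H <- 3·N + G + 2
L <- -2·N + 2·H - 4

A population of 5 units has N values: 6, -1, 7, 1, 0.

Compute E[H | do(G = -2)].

do(G=-2) breaks G's dependence on N. With G=-2 fixed, H across the units is 18, -3, 21, 3, 0, mean 7.8.

7.8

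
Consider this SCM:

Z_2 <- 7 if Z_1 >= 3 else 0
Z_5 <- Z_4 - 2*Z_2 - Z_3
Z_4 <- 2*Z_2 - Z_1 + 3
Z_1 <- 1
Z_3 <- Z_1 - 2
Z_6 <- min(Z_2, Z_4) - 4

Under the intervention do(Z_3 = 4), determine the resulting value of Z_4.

The intervention breaks the incoming arrows to Z_3: Z_3 <- Z_1 - 2 no longer applies, and Z_3 = 4.
Z_4 is not downstream of the intervention, so its value is determined by the original equations.
Z_2 = 7 if Z_1 >= 3 else 0  [with Z_1=1]  = 0
Z_4 = 2*Z_2 - Z_1 + 3  [with Z_2=0, Z_1=1]  = 2

2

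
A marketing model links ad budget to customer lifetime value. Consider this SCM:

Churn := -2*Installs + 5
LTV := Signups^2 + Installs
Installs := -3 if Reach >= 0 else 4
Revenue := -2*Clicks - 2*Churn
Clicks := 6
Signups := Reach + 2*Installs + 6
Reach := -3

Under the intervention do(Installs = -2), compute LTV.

The intervention breaks the incoming arrows to Installs: Installs := -3 if Reach >= 0 else 4 no longer applies, and Installs = -2.
Signups = Reach + 2*Installs + 6  [with Reach=-3, Installs=-2]  = -1
LTV = Signups^2 + Installs  [with Signups=-1, Installs=-2]  = -1

-1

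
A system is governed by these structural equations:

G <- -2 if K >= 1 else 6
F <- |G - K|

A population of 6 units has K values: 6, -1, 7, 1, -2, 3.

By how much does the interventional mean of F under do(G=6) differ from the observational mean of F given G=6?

-3.5

do(G=6) breaks G's dependence on K. With G=6 fixed, F across the units is 0, 7, 1, 5, 8, 3, mean 4.
Conditioning on G=6 selects the 2 unit(s) with K ∈ {-1, -2}. Their F values: 7, 8. Mean = 7.5.
Difference = 4 − 7.5 = -3.5.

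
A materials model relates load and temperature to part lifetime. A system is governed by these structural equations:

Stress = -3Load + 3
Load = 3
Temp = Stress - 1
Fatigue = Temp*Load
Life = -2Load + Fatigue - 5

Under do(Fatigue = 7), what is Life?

-4

Intervening sets Fatigue = 7 and removes its equation (Fatigue = Temp*Load).
Life = -2Load + Fatigue - 5  [with Load=3, Fatigue=7]  = -4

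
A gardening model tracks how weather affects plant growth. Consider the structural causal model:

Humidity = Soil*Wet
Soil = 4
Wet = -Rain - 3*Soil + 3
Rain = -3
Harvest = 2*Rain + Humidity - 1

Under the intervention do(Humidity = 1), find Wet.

Under do(Humidity=1), the mechanism Humidity = Soil*Wet is discarded; Humidity is fixed at 1.
Since Wet is not a descendant of the intervened variable, it is unaffected.
Wet = -Rain - 3*Soil + 3  [with Rain=-3, Soil=4]  = -6

-6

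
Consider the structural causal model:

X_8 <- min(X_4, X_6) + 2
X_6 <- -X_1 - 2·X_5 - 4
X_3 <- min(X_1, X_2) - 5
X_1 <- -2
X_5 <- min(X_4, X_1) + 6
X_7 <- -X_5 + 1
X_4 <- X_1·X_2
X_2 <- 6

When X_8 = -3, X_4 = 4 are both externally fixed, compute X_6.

The joint intervention fixes X_8 = -3, X_4 = 4, removing each variable's own equation.
X_5 = min(X_4, X_1) + 6  [with X_4=4, X_1=-2]  = 4
X_6 = -X_1 - 2·X_5 - 4  [with X_1=-2, X_5=4]  = -10

-10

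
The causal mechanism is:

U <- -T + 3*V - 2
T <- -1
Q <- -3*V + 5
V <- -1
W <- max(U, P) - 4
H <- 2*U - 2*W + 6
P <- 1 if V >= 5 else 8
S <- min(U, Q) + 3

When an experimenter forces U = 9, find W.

5

The intervention breaks the incoming arrows to U: U <- -T + 3*V - 2 no longer applies, and U = 9.
P = 1 if V >= 5 else 8  [with V=-1]  = 8
W = max(U, P) - 4  [with U=9, P=8]  = 5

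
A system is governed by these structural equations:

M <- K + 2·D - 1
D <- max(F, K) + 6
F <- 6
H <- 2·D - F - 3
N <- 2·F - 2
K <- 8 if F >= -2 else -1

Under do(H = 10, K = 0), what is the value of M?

23

Setting H = 10, K = 0 by intervention discards those variables' equations.
D = max(F, K) + 6  [with F=6, K=0]  = 12
M = K + 2·D - 1  [with K=0, D=12]  = 23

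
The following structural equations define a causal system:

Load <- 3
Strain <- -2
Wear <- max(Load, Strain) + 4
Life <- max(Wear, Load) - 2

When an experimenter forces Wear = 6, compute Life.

4

The intervention breaks the incoming arrows to Wear: Wear <- max(Load, Strain) + 4 no longer applies, and Wear = 6.
Life = max(Wear, Load) - 2  [with Wear=6, Load=3]  = 4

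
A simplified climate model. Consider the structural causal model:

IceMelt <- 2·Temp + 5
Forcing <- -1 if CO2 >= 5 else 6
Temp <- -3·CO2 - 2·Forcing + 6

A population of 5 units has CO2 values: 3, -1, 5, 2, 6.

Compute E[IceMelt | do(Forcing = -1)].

3

Under do(Forcing=-1), Forcing's equation is replaced by Forcing=-1 for every unit. Per-unit IceMelt: 3, 27, -9, 9, -15. Mean = 3.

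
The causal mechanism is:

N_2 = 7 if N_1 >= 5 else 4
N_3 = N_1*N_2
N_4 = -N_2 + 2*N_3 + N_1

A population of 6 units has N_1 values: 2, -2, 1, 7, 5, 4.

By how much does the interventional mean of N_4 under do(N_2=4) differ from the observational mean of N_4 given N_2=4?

Every unit gets N_2=4 under the intervention. N_4 values become 14, -22, 5, 59, 41, 32; E[N_4|do(N_2=4)] = 21.5.
Conditioning on N_2=4 selects the 4 unit(s) with N_1 ∈ {2, -2, 1, 4}. Their N_4 values: 14, -22, 5, 32. Mean = 7.25.
Difference = 21.5 − 7.25 = 14.25.

14.25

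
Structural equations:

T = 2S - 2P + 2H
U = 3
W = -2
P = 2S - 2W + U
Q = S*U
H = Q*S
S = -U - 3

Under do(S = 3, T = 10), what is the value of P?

The joint intervention fixes S = 3, T = 10, removing each variable's own equation.
P = 2S - 2W + U  [with S=3, W=-2, U=3]  = 13

13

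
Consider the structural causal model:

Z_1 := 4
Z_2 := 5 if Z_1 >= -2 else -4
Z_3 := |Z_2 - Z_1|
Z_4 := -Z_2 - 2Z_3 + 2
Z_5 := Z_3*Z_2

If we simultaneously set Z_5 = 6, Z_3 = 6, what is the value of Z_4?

-15

Under do(Z_5 = 6, Z_3 = 6), each intervened variable's structural equation is replaced by its fixed value.
Z_2 = 5 if Z_1 >= -2 else -4  [with Z_1=4]  = 5
Z_4 = -Z_2 - 2Z_3 + 2  [with Z_2=5, Z_3=6]  = -15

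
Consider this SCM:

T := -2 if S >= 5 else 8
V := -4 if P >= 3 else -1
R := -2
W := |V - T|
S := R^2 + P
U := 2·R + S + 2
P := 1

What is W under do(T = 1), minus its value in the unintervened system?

1

Under do(T=1), the mechanism T := -2 if S >= 5 else 8 is discarded; T is fixed at 1.
V = -4 if P >= 3 else -1  [with P=1]  = -1
W = |V - T|  [with V=-1, T=1]  = 2
Without intervention: S = R^2 + P  [with R=-2, P=1]  = 5; T = -2 if S >= 5 else 8  [with S=5]  = -2; V = -4 if P >= 3 else -1  [with P=1]  = -1; W = |V - T|  [with V=-1, T=-2]  = 1.
Change = 2 − 1 = 1.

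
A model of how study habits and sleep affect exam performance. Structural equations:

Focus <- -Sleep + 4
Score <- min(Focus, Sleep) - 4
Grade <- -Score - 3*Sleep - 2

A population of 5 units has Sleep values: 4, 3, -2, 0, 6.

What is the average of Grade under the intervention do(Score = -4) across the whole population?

-4.6

Under do(Score=-4), Score's equation is replaced by Score=-4 for every unit. Per-unit Grade: -10, -7, 8, 2, -16. Mean = -4.6.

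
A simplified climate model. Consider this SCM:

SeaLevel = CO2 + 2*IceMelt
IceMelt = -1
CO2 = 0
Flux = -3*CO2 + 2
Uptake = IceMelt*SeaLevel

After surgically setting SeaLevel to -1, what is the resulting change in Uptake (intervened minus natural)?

-1

do(SeaLevel=-1) replaces the equation SeaLevel = CO2 + 2*IceMelt with the constant SeaLevel = -1.
Uptake = IceMelt*SeaLevel  [with IceMelt=-1, SeaLevel=-1]  = 1
Without intervention: SeaLevel = CO2 + 2*IceMelt  [with CO2=0, IceMelt=-1]  = -2; Uptake = IceMelt*SeaLevel  [with IceMelt=-1, SeaLevel=-2]  = 2.
Change = 1 − 2 = -1.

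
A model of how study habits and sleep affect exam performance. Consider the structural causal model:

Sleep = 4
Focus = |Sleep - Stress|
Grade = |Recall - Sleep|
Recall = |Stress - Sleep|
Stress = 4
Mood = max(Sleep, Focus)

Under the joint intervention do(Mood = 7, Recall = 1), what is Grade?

The joint intervention fixes Mood = 7, Recall = 1, removing each variable's own equation.
Grade = |Recall - Sleep|  [with Recall=1, Sleep=4]  = 3

3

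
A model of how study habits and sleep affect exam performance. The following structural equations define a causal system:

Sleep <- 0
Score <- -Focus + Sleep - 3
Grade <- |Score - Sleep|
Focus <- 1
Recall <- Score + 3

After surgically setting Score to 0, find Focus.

Under do(Score=0), the mechanism Score <- -Focus + Sleep - 3 is discarded; Score is fixed at 0.
Since Focus is not a descendant of the intervened variable, it is unaffected.

1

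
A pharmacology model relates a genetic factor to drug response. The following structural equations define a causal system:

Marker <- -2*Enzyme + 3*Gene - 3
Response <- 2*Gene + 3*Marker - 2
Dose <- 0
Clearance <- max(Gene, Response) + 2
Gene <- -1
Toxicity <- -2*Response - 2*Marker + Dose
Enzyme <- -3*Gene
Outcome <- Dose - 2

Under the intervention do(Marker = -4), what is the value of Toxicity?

Under do(Marker=-4), the mechanism Marker <- -2*Enzyme + 3*Gene - 3 is discarded; Marker is fixed at -4.
Response = 2*Gene + 3*Marker - 2  [with Gene=-1, Marker=-4]  = -16
Toxicity = -2*Response - 2*Marker + Dose  [with Response=-16, Marker=-4, Dose=0]  = 40

40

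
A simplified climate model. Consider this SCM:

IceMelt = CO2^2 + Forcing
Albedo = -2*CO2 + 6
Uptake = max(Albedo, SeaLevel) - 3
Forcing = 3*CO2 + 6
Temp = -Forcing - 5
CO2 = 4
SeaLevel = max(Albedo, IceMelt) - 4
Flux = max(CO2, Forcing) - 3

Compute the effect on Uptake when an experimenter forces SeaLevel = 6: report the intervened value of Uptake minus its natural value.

-24

Intervening sets SeaLevel = 6 and removes its equation (SeaLevel = max(Albedo, IceMelt) - 4).
Albedo = -2*CO2 + 6  [with CO2=4]  = -2
Uptake = max(Albedo, SeaLevel) - 3  [with Albedo=-2, SeaLevel=6]  = 3
Without intervention: Forcing = 3*CO2 + 6  [with CO2=4]  = 18; IceMelt = CO2^2 + Forcing  [with CO2=4, Forcing=18]  = 34; Albedo = -2*CO2 + 6  [with CO2=4]  = -2; SeaLevel = max(Albedo, IceMelt) - 4  [with Albedo=-2, IceMelt=34]  = 30; Uptake = max(Albedo, SeaLevel) - 3  [with Albedo=-2, SeaLevel=30]  = 27.
Change = 3 − 27 = -24.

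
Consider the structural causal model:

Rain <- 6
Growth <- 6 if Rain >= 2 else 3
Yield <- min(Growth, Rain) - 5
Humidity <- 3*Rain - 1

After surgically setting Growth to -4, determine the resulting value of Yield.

Under do(Growth=-4), the mechanism Growth <- 6 if Rain >= 2 else 3 is discarded; Growth is fixed at -4.
Yield = min(Growth, Rain) - 5  [with Growth=-4, Rain=6]  = -9

-9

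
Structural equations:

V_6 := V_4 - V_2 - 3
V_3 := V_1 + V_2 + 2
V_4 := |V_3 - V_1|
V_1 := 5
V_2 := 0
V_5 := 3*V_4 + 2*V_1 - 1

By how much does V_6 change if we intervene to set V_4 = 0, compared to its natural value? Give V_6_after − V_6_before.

-2

Under do(V_4=0), the mechanism V_4 := |V_3 - V_1| is discarded; V_4 is fixed at 0.
V_6 = V_4 - V_2 - 3  [with V_4=0, V_2=0]  = -3
Without intervention: V_3 = V_1 + V_2 + 2  [with V_1=5, V_2=0]  = 7; V_4 = |V_3 - V_1|  [with V_3=7, V_1=5]  = 2; V_6 = V_4 - V_2 - 3  [with V_4=2, V_2=0]  = -1.
Change = -3 − (-1) = -2.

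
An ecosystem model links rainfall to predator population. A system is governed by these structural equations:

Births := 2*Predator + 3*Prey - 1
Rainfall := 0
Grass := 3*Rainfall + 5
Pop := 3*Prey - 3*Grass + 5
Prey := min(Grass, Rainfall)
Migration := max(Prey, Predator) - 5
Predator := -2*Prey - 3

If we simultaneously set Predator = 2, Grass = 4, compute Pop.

Under do(Predator = 2, Grass = 4), each intervened variable's structural equation is replaced by its fixed value.
Prey = min(Grass, Rainfall)  [with Grass=4, Rainfall=0]  = 0
Pop = 3*Prey - 3*Grass + 5  [with Prey=0, Grass=4]  = -7

-7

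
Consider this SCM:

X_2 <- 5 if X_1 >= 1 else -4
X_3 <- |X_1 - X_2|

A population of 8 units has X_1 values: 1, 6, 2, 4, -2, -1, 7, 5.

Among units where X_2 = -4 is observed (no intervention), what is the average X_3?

2.5

E[X_3|X_2=-4] averages over only the 2 units with X_2=-4 (X_1 = -2, -1): X_3 = 2, 3, mean 2.5.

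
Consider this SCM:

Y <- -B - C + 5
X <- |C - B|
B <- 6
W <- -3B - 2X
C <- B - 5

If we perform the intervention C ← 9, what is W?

-24

Under do(C=9), the mechanism C <- B - 5 is discarded; C is fixed at 9.
X = |C - B|  [with C=9, B=6]  = 3
W = -3B - 2X  [with B=6, X=3]  = -24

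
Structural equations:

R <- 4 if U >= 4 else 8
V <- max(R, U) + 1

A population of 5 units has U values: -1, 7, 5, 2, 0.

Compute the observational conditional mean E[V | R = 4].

7

Observing R=4 restricts to units where R's equation naturally yields 4: U ∈ {7, 5}. In that subpopulation V = 8, 6, mean 7.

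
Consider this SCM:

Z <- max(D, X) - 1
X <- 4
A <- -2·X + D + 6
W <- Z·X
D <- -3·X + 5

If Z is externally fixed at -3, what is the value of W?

The intervention breaks the incoming arrows to Z: Z <- max(D, X) - 1 no longer applies, and Z = -3.
W = Z·X  [with Z=-3, X=4]  = -12

-12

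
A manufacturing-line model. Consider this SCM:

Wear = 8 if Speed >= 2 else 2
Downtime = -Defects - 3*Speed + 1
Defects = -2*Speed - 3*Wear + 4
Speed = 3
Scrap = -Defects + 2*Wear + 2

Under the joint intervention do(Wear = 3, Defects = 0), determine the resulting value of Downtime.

Under do(Wear = 3, Defects = 0), each intervened variable's structural equation is replaced by its fixed value.
Downtime = -Defects - 3*Speed + 1  [with Defects=0, Speed=3]  = -8

-8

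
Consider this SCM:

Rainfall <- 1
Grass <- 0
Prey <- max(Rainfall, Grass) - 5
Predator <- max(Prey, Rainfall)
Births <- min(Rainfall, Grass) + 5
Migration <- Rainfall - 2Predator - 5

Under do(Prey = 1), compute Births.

do(Prey=1) replaces the equation Prey <- max(Rainfall, Grass) - 5 with the constant Prey = 1.
Births is not downstream of the intervention, so its value is determined by the original equations.
Births = min(Rainfall, Grass) + 5  [with Rainfall=1, Grass=0]  = 5

5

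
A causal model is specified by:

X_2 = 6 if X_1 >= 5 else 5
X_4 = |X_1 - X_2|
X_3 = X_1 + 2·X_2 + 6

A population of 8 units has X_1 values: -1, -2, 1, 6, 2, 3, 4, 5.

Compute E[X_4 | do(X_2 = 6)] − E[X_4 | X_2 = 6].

The intervention sets X_2=6 in all 8 units regardless of X_1. Recomputing X_4 per unit gives 7, 8, 5, 0, 4, 3, 2, 1; average 3.75.
E[X_4|X_2=6] averages over only the 2 units with X_2=6 (X_1 = 6, 5): X_4 = 0, 1, mean 0.5.
Difference = 3.75 − 0.5 = 3.25.

3.25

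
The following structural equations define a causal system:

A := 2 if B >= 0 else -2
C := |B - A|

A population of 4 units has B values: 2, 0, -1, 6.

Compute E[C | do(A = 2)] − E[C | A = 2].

0.25

do(A=2) breaks A's dependence on B. With A=2 fixed, C across the units is 0, 2, 3, 4, mean 2.25.
Conditioning on A=2 selects the 3 unit(s) with B ∈ {2, 0, 6}. Their C values: 0, 2, 4. Mean = 2.
Difference = 2.25 − 2 = 0.25.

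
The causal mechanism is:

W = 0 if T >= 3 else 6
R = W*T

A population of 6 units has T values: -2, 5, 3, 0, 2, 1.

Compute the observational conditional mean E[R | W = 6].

1.5

E[R|W=6] averages over only the 4 units with W=6 (T = -2, 0, 2, 1): R = -12, 0, 12, 6, mean 1.5.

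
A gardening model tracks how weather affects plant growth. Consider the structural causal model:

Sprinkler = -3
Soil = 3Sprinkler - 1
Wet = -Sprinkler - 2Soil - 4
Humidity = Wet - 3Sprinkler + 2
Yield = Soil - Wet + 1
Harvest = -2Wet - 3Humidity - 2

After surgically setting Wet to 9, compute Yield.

do(Wet=9) replaces the equation Wet = -Sprinkler - 2Soil - 4 with the constant Wet = 9.
Soil = 3Sprinkler - 1  [with Sprinkler=-3]  = -10
Yield = Soil - Wet + 1  [with Soil=-10, Wet=9]  = -18

-18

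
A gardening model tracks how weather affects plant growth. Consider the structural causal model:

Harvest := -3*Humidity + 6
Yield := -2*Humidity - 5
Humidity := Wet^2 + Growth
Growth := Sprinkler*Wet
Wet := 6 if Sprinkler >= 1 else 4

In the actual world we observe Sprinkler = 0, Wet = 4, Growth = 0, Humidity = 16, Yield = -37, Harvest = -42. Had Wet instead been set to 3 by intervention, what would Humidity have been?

9

Under do(Wet=3), the mechanism Wet := 6 if Sprinkler >= 1 else 4 is discarded; Wet is fixed at 3.
Growth = Sprinkler*Wet  [with Sprinkler=0, Wet=3]  = 0
Humidity = Wet^2 + Growth  [with Wet=3, Growth=0]  = 9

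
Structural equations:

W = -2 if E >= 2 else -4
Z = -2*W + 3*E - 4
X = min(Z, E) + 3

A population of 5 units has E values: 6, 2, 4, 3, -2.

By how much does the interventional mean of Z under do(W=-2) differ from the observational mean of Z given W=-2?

The intervention sets W=-2 in all 5 units regardless of E. Recomputing Z per unit gives 18, 6, 12, 9, -6; average 7.8.
Conditioning on W=-2 selects the 4 unit(s) with E ∈ {6, 2, 4, 3}. Their Z values: 18, 6, 12, 9. Mean = 11.25.
Difference = 7.8 − 11.25 = -3.45.

-3.45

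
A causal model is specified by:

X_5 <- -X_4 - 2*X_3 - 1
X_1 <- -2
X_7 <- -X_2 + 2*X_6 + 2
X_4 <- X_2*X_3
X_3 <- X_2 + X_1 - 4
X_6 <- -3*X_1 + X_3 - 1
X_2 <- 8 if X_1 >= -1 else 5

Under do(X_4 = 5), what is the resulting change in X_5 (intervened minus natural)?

Intervening sets X_4 = 5 and removes its equation (X_4 <- X_2*X_3).
X_2 = 8 if X_1 >= -1 else 5  [with X_1=-2]  = 5
X_3 = X_2 + X_1 - 4  [with X_2=5, X_1=-2]  = -1
X_5 = -X_4 - 2*X_3 - 1  [with X_4=5, X_3=-1]  = -4
Without intervention: X_2 = 8 if X_1 >= -1 else 5  [with X_1=-2]  = 5; X_3 = X_2 + X_1 - 4  [with X_2=5, X_1=-2]  = -1; X_4 = X_2*X_3  [with X_2=5, X_3=-1]  = -5; X_5 = -X_4 - 2*X_3 - 1  [with X_4=-5, X_3=-1]  = 6.
Change = -4 − 6 = -10.

-10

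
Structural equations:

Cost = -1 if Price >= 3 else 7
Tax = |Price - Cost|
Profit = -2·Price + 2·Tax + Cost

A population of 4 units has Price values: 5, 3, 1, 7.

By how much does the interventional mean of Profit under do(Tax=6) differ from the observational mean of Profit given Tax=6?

Under do(Tax=6), Tax's equation is replaced by Tax=6 for every unit. Per-unit Profit: 1, 5, 17, -3. Mean = 5.
Observing Tax=6 restricts to units where Tax's equation naturally yields 6: Price ∈ {5, 1}. In that subpopulation Profit = 1, 17, mean 9.
Difference = 5 − 9 = -4.

-4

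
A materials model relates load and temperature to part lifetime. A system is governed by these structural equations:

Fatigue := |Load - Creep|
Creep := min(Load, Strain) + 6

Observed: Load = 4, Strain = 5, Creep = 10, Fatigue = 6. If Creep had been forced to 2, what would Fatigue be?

The intervention breaks the incoming arrows to Creep: Creep := min(Load, Strain) + 6 no longer applies, and Creep = 2.
Fatigue = |Load - Creep|  [with Load=4, Creep=2]  = 2

2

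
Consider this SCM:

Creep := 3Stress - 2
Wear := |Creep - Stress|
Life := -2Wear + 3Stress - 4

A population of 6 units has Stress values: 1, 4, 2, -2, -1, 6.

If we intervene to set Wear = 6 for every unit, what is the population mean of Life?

-11

Under do(Wear=6), Wear's equation is replaced by Wear=6 for every unit. Per-unit Life: -13, -4, -10, -22, -19, 2. Mean = -11.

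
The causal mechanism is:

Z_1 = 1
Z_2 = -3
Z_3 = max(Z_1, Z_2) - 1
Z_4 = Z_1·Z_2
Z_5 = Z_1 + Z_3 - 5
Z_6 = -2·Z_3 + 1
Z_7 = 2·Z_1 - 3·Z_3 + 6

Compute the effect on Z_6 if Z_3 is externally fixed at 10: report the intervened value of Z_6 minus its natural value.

-20

The intervention breaks the incoming arrows to Z_3: Z_3 = max(Z_1, Z_2) - 1 no longer applies, and Z_3 = 10.
Z_6 = -2·Z_3 + 1  [with Z_3=10]  = -19
Without intervention: Z_3 = max(Z_1, Z_2) - 1  [with Z_1=1, Z_2=-3]  = 0; Z_6 = -2·Z_3 + 1  [with Z_3=0]  = 1.
Change = -19 − 1 = -20.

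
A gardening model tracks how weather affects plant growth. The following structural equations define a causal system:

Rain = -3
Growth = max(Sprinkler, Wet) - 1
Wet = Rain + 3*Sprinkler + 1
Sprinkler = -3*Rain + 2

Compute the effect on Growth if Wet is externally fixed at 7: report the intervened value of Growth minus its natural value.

-20

The intervention breaks the incoming arrows to Wet: Wet = Rain + 3*Sprinkler + 1 no longer applies, and Wet = 7.
Sprinkler = -3*Rain + 2  [with Rain=-3]  = 11
Growth = max(Sprinkler, Wet) - 1  [with Sprinkler=11, Wet=7]  = 10
Without intervention: Sprinkler = -3*Rain + 2  [with Rain=-3]  = 11; Wet = Rain + 3*Sprinkler + 1  [with Rain=-3, Sprinkler=11]  = 31; Growth = max(Sprinkler, Wet) - 1  [with Sprinkler=11, Wet=31]  = 30.
Change = 10 − 30 = -20.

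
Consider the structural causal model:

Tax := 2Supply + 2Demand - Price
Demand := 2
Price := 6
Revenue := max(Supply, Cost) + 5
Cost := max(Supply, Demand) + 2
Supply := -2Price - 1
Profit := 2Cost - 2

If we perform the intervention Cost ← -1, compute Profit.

The intervention breaks the incoming arrows to Cost: Cost := max(Supply, Demand) + 2 no longer applies, and Cost = -1.
Profit = 2Cost - 2  [with Cost=-1]  = -4

-4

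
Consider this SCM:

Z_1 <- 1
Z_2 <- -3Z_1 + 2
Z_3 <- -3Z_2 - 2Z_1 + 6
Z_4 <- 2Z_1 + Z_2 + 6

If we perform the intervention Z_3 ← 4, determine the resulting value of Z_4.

The intervention breaks the incoming arrows to Z_3: Z_3 <- -3Z_2 - 2Z_1 + 6 no longer applies, and Z_3 = 4.
Z_4 is not downstream of the intervention, so its value is determined by the original equations.
Z_2 = -3Z_1 + 2  [with Z_1=1]  = -1
Z_4 = 2Z_1 + Z_2 + 6  [with Z_1=1, Z_2=-1]  = 7

7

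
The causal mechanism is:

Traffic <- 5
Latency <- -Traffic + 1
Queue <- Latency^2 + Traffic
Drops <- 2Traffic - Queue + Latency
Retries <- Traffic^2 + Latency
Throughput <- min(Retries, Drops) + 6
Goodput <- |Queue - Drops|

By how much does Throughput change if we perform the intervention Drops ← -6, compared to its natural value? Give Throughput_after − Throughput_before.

Under do(Drops=-6), the mechanism Drops <- 2Traffic - Queue + Latency is discarded; Drops is fixed at -6.
Latency = -Traffic + 1  [with Traffic=5]  = -4
Retries = Traffic^2 + Latency  [with Traffic=5, Latency=-4]  = 21
Throughput = min(Retries, Drops) + 6  [with Retries=21, Drops=-6]  = 0
Without intervention: Latency = -Traffic + 1  [with Traffic=5]  = -4; Queue = Latency^2 + Traffic  [with Latency=-4, Traffic=5]  = 21; Drops = 2Traffic - Queue + Latency  [with Traffic=5, Queue=21, Latency=-4]  = -15; Retries = Traffic^2 + Latency  [with Traffic=5, Latency=-4]  = 21; Throughput = min(Retries, Drops) + 6  [with Retries=21, Drops=-15]  = -9.
Change = 0 − (-9) = 9.

9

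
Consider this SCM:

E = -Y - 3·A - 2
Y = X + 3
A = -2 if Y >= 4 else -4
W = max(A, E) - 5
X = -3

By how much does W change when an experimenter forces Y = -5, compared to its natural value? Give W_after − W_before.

do(Y=-5) replaces the equation Y = X + 3 with the constant Y = -5.
A = -2 if Y >= 4 else -4  [with Y=-5]  = -4
E = -Y - 3·A - 2  [with Y=-5, A=-4]  = 15
W = max(A, E) - 5  [with A=-4, E=15]  = 10
Without intervention: Y = X + 3  [with X=-3]  = 0; A = -2 if Y >= 4 else -4  [with Y=0]  = -4; E = -Y - 3·A - 2  [with Y=0, A=-4]  = 10; W = max(A, E) - 5  [with A=-4, E=10]  = 5.
Change = 10 − 5 = 5.

5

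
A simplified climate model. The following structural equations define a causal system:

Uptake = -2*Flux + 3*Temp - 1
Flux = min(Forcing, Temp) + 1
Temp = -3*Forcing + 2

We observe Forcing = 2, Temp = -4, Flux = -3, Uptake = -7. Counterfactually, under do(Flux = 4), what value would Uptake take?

The intervention breaks the incoming arrows to Flux: Flux = min(Forcing, Temp) + 1 no longer applies, and Flux = 4.
Temp = -3*Forcing + 2  [with Forcing=2]  = -4
Uptake = -2*Flux + 3*Temp - 1  [with Flux=4, Temp=-4]  = -21

-21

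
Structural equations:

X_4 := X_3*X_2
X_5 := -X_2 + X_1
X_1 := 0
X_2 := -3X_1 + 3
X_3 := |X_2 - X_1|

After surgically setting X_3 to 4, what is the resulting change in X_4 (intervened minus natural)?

3

The intervention breaks the incoming arrows to X_3: X_3 := |X_2 - X_1| no longer applies, and X_3 = 4.
X_2 = -3X_1 + 3  [with X_1=0]  = 3
X_4 = X_3*X_2  [with X_3=4, X_2=3]  = 12
Without intervention: X_2 = -3X_1 + 3  [with X_1=0]  = 3; X_3 = |X_2 - X_1|  [with X_2=3, X_1=0]  = 3; X_4 = X_3*X_2  [with X_3=3, X_2=3]  = 9.
Change = 12 − 9 = 3.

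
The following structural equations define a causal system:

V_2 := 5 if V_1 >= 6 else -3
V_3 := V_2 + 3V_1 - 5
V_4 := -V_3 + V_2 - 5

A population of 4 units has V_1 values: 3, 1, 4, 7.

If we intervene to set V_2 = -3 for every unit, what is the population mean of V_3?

3.25

The intervention sets V_2=-3 in all 4 units regardless of V_1. Recomputing V_3 per unit gives 1, -5, 4, 13; average 3.25.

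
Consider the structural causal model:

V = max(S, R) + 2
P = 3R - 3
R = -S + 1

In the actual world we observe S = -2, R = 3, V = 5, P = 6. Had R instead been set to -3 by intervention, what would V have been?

The intervention breaks the incoming arrows to R: R = -S + 1 no longer applies, and R = -3.
V = max(S, R) + 2  [with S=-2, R=-3]  = 0

0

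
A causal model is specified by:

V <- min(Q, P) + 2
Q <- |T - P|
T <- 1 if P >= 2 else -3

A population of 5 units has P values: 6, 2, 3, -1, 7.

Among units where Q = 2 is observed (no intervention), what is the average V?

2.5

Observing Q=2 restricts to units where Q's equation naturally yields 2: P ∈ {3, -1}. In that subpopulation V = 4, 1, mean 2.5.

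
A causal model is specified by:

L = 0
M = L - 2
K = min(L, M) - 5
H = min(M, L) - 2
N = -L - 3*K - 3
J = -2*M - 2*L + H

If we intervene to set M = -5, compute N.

27

do(M=-5) replaces the equation M = L - 2 with the constant M = -5.
K = min(L, M) - 5  [with L=0, M=-5]  = -10
N = -L - 3*K - 3  [with L=0, K=-10]  = 27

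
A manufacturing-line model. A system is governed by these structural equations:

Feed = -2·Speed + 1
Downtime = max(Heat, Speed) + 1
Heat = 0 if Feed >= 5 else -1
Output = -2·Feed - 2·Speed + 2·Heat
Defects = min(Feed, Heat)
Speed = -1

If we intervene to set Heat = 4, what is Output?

do(Heat=4) replaces the equation Heat = 0 if Feed >= 5 else -1 with the constant Heat = 4.
Feed = -2·Speed + 1  [with Speed=-1]  = 3
Output = -2·Feed - 2·Speed + 2·Heat  [with Feed=3, Speed=-1, Heat=4]  = 4

4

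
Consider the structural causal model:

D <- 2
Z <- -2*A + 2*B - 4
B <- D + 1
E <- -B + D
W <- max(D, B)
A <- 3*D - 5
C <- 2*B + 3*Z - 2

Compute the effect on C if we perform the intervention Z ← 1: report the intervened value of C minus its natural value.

Under do(Z=1), the mechanism Z <- -2*A + 2*B - 4 is discarded; Z is fixed at 1.
B = D + 1  [with D=2]  = 3
C = 2*B + 3*Z - 2  [with B=3, Z=1]  = 7
Without intervention: A = 3*D - 5  [with D=2]  = 1; B = D + 1  [with D=2]  = 3; Z = -2*A + 2*B - 4  [with A=1, B=3]  = 0; C = 2*B + 3*Z - 2  [with B=3, Z=0]  = 4.
Change = 7 − 4 = 3.

3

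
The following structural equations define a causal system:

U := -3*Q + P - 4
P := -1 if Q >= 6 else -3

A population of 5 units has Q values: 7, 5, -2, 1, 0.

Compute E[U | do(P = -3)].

Under do(P=-3), P's equation is replaced by P=-3 for every unit. Per-unit U: -28, -22, -1, -10, -7. Mean = -13.6.

-13.6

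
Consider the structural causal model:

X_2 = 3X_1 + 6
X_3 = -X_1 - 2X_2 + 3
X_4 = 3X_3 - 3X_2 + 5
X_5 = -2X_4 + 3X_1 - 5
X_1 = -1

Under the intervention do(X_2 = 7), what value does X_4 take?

-46

Under do(X_2=7), the mechanism X_2 = 3X_1 + 6 is discarded; X_2 is fixed at 7.
X_3 = -X_1 - 2X_2 + 3  [with X_1=-1, X_2=7]  = -10
X_4 = 3X_3 - 3X_2 + 5  [with X_3=-10, X_2=7]  = -46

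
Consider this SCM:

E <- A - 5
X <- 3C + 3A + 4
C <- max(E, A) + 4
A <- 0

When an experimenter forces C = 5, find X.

19

The intervention breaks the incoming arrows to C: C <- max(E, A) + 4 no longer applies, and C = 5.
X = 3C + 3A + 4  [with C=5, A=0]  = 19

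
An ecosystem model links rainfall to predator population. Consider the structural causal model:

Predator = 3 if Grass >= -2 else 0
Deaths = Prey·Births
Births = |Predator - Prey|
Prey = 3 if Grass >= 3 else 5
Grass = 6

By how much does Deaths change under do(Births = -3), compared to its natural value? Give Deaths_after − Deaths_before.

Intervening sets Births = -3 and removes its equation (Births = |Predator - Prey|).
Prey = 3 if Grass >= 3 else 5  [with Grass=6]  = 3
Deaths = Prey·Births  [with Prey=3, Births=-3]  = -9
Without intervention: Prey = 3 if Grass >= 3 else 5  [with Grass=6]  = 3; Predator = 3 if Grass >= -2 else 0  [with Grass=6]  = 3; Births = |Predator - Prey|  [with Predator=3, Prey=3]  = 0; Deaths = Prey·Births  [with Prey=3, Births=0]  = 0.
Change = -9 − 0 = -9.

-9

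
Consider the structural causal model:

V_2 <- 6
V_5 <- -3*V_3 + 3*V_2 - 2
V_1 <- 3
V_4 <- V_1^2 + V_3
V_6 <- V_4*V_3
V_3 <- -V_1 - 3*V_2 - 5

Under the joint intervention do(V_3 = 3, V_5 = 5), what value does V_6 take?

Setting V_3 = 3, V_5 = 5 by intervention discards those variables' equations.
V_4 = V_1^2 + V_3  [with V_1=3, V_3=3]  = 12
V_6 = V_4*V_3  [with V_4=12, V_3=3]  = 36

36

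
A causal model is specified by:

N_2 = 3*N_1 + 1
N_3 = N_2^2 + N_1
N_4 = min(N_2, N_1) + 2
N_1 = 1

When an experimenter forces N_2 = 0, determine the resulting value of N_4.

2

Under do(N_2=0), the mechanism N_2 = 3*N_1 + 1 is discarded; N_2 is fixed at 0.
N_4 = min(N_2, N_1) + 2  [with N_2=0, N_1=1]  = 2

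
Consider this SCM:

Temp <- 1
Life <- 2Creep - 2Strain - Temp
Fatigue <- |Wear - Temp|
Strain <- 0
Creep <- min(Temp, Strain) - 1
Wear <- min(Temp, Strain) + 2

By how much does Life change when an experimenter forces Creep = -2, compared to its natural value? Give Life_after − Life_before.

-2

The intervention breaks the incoming arrows to Creep: Creep <- min(Temp, Strain) - 1 no longer applies, and Creep = -2.
Life = 2Creep - 2Strain - Temp  [with Creep=-2, Strain=0, Temp=1]  = -5
Without intervention: Creep = min(Temp, Strain) - 1  [with Temp=1, Strain=0]  = -1; Life = 2Creep - 2Strain - Temp  [with Creep=-1, Strain=0, Temp=1]  = -3.
Change = -5 − (-3) = -2.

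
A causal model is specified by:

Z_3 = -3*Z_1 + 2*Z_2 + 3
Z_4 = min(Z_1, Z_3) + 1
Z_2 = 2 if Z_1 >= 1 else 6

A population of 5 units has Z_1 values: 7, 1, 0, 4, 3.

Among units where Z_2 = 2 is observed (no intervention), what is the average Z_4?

Conditioning on Z_2=2 selects the 4 unit(s) with Z_1 ∈ {7, 1, 4, 3}. Their Z_4 values: -13, 2, -4, -1. Mean = -4.

-4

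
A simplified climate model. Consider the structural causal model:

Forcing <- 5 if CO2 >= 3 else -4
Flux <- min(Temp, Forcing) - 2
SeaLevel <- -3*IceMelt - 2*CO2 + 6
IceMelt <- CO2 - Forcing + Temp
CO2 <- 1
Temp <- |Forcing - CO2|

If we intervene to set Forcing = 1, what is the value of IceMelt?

0

Under do(Forcing=1), the mechanism Forcing <- 5 if CO2 >= 3 else -4 is discarded; Forcing is fixed at 1.
Temp = |Forcing - CO2|  [with Forcing=1, CO2=1]  = 0
IceMelt = CO2 - Forcing + Temp  [with CO2=1, Forcing=1, Temp=0]  = 0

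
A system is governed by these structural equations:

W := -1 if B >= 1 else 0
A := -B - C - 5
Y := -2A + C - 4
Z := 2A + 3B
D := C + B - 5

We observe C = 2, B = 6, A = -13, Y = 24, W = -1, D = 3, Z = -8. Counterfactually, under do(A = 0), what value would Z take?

The intervention breaks the incoming arrows to A: A := -B - C - 5 no longer applies, and A = 0.
Z = 2A + 3B  [with A=0, B=6]  = 18

18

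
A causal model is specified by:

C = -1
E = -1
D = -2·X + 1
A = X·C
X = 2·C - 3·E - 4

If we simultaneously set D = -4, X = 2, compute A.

The joint intervention fixes D = -4, X = 2, removing each variable's own equation.
A = X·C  [with X=2, C=-1]  = -2

-2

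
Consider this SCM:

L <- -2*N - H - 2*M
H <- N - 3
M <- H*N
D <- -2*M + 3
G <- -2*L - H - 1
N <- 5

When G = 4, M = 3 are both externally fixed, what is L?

-18

Under do(G = 4, M = 3), each intervened variable's structural equation is replaced by its fixed value.
H = N - 3  [with N=5]  = 2
L = -2*N - H - 2*M  [with N=5, H=2, M=3]  = -18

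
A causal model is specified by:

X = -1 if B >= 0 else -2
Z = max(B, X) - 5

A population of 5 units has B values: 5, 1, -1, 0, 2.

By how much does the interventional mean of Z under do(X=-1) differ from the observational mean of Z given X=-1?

-0.6

The intervention sets X=-1 in all 5 units regardless of B. Recomputing Z per unit gives 0, -4, -6, -5, -3; average -3.6.
E[Z|X=-1] averages over only the 4 units with X=-1 (B = 5, 1, 0, 2): Z = 0, -4, -5, -3, mean -3.
Difference = -3.6 − (-3) = -0.6.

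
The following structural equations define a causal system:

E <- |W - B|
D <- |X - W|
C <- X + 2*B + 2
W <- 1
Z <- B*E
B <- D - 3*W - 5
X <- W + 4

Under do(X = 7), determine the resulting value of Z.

-6

Under do(X=7), the mechanism X <- W + 4 is discarded; X is fixed at 7.
D = |X - W|  [with X=7, W=1]  = 6
B = D - 3*W - 5  [with D=6, W=1]  = -2
E = |W - B|  [with W=1, B=-2]  = 3
Z = B*E  [with B=-2, E=3]  = -6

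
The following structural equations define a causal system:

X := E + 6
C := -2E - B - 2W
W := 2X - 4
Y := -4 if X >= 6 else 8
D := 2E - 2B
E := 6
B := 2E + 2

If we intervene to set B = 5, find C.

The intervention breaks the incoming arrows to B: B := 2E + 2 no longer applies, and B = 5.
X = E + 6  [with E=6]  = 12
W = 2X - 4  [with X=12]  = 20
C = -2E - B - 2W  [with E=6, B=5, W=20]  = -57

-57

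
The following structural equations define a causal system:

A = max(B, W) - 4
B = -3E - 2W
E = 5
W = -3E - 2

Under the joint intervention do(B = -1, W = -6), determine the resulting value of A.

-5

The joint intervention fixes B = -1, W = -6, removing each variable's own equation.
A = max(B, W) - 4  [with B=-1, W=-6]  = -5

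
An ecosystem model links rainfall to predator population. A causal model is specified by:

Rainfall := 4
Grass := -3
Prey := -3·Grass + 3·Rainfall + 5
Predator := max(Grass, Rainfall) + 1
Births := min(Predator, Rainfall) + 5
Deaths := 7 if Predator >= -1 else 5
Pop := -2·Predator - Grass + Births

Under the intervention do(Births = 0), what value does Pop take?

Under do(Births=0), the mechanism Births := min(Predator, Rainfall) + 5 is discarded; Births is fixed at 0.
Predator = max(Grass, Rainfall) + 1  [with Grass=-3, Rainfall=4]  = 5
Pop = -2·Predator - Grass + Births  [with Predator=5, Grass=-3, Births=0]  = -7

-7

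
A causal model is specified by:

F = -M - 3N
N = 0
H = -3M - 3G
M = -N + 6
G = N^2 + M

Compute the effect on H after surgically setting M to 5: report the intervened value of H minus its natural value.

do(M=5) replaces the equation M = -N + 6 with the constant M = 5.
G = N^2 + M  [with N=0, M=5]  = 5
H = -3M - 3G  [with M=5, G=5]  = -30
Without intervention: M = -N + 6  [with N=0]  = 6; G = N^2 + M  [with N=0, M=6]  = 6; H = -3M - 3G  [with M=6, G=6]  = -36.
Change = -30 − (-36) = 6.

6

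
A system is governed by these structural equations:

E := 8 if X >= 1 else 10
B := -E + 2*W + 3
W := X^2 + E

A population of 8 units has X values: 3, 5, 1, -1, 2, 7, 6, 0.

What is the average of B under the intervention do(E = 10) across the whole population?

44.25

Under do(E=10), E's equation is replaced by E=10 for every unit. Per-unit B: 31, 63, 15, 15, 21, 111, 85, 13. Mean = 44.25.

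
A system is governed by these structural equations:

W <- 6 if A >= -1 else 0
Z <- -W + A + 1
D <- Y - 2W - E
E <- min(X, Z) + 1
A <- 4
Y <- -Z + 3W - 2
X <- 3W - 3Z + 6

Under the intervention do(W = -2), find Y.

do(W=-2) replaces the equation W <- 6 if A >= -1 else 0 with the constant W = -2.
Z = -W + A + 1  [with W=-2, A=4]  = 7
Y = -Z + 3W - 2  [with Z=7, W=-2]  = -15

-15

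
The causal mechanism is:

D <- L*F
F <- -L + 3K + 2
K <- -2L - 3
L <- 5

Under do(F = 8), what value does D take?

The intervention breaks the incoming arrows to F: F <- -L + 3K + 2 no longer applies, and F = 8.
D = L*F  [with L=5, F=8]  = 40

40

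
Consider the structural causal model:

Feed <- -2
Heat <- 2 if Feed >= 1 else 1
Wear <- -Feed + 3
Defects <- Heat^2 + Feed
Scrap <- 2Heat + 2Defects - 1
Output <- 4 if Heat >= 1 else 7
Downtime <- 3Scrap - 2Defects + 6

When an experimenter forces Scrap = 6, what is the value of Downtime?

Under do(Scrap=6), the mechanism Scrap <- 2Heat + 2Defects - 1 is discarded; Scrap is fixed at 6.
Heat = 2 if Feed >= 1 else 1  [with Feed=-2]  = 1
Defects = Heat^2 + Feed  [with Heat=1, Feed=-2]  = -1
Downtime = 3Scrap - 2Defects + 6  [with Scrap=6, Defects=-1]  = 26

26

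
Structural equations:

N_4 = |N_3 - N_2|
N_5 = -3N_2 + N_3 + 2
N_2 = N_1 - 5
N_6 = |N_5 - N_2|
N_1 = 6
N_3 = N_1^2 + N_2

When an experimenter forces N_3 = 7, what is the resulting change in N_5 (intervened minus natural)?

-30

do(N_3=7) replaces the equation N_3 = N_1^2 + N_2 with the constant N_3 = 7.
N_2 = N_1 - 5  [with N_1=6]  = 1
N_5 = -3N_2 + N_3 + 2  [with N_2=1, N_3=7]  = 6
Without intervention: N_2 = N_1 - 5  [with N_1=6]  = 1; N_3 = N_1^2 + N_2  [with N_1=6, N_2=1]  = 37; N_5 = -3N_2 + N_3 + 2  [with N_2=1, N_3=37]  = 36.
Change = 6 − 36 = -30.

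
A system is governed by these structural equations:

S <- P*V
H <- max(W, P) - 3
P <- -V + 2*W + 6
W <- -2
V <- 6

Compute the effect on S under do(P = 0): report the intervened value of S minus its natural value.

do(P=0) replaces the equation P <- -V + 2*W + 6 with the constant P = 0.
S = P*V  [with P=0, V=6]  = 0
Without intervention: P = -V + 2*W + 6  [with V=6, W=-2]  = -4; S = P*V  [with P=-4, V=6]  = -24.
Change = 0 − (-24) = 24.

24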